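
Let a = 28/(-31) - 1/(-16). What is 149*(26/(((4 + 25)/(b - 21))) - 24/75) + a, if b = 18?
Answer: -161560853/359600 ≈ -449.28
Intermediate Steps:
a = -417/496 (a = 28*(-1/31) - 1*(-1/16) = -28/31 + 1/16 = -417/496 ≈ -0.84073)
149*(26/(((4 + 25)/(b - 21))) - 24/75) + a = 149*(26/(((4 + 25)/(18 - 21))) - 24/75) - 417/496 = 149*(26/((29/(-3))) - 24*1/75) - 417/496 = 149*(26/((29*(-⅓))) - 8/25) - 417/496 = 149*(26/(-29/3) - 8/25) - 417/496 = 149*(26*(-3/29) - 8/25) - 417/496 = 149*(-78/29 - 8/25) - 417/496 = 149*(-2182/725) - 417/496 = -325118/725 - 417/496 = -161560853/359600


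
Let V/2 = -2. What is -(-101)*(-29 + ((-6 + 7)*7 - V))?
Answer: -1818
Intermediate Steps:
V = -4 (V = 2*(-2) = -4)
-(-101)*(-29 + ((-6 + 7)*7 - V)) = -(-101)*(-29 + ((-6 + 7)*7 - 1*(-4))) = -(-101)*(-29 + (1*7 + 4)) = -(-101)*(-29 + (7 + 4)) = -(-101)*(-29 + 11) = -(-101)*(-18) = -1*1818 = -1818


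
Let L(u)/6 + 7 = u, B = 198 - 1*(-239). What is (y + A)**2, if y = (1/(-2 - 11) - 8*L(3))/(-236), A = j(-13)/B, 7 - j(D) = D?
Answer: 1058748392025/1797519392656 ≈ 0.58901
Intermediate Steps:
B = 437 (B = 198 + 239 = 437)
L(u) = -42 + 6*u
j(D) = 7 - D
A = 20/437 (A = (7 - 1*(-13))/437 = (7 + 13)*(1/437) = 20*(1/437) = 20/437 ≈ 0.045767)
y = -2495/3068 (y = (1/(-2 - 11) - 8*(-42 + 6*3))/(-236) = (1/(-13) - 8*(-42 + 18))*(-1/236) = (-1/13 - 8*(-24))*(-1/236) = (-1/13 + 192)*(-1/236) = (2495/13)*(-1/236) = -2495/3068 ≈ -0.81323)
(y + A)**2 = (-2495/3068 + 20/437)**2 = (-1028955/1340716)**2 = 1058748392025/1797519392656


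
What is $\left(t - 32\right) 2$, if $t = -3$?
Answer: $-70$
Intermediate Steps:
$\left(t - 32\right) 2 = \left(-3 - 32\right) 2 = \left(-35\right) 2 = -70$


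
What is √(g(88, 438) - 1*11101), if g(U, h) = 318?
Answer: I*√10783 ≈ 103.84*I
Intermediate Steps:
√(g(88, 438) - 1*11101) = √(318 - 1*11101) = √(318 - 11101) = √(-10783) = I*√10783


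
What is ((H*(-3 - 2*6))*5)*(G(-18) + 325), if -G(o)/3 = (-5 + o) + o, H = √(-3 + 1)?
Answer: -33600*I*√2 ≈ -47518.0*I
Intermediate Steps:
H = I*√2 (H = √(-2) = I*√2 ≈ 1.4142*I)
G(o) = 15 - 6*o (G(o) = -3*((-5 + o) + o) = -3*(-5 + 2*o) = 15 - 6*o)
((H*(-3 - 2*6))*5)*(G(-18) + 325) = (((I*√2)*(-3 - 2*6))*5)*((15 - 6*(-18)) + 325) = (((I*√2)*(-3 - 12))*5)*((15 + 108) + 325) = (((I*√2)*(-15))*5)*(123 + 325) = (-15*I*√2*5)*448 = -75*I*√2*448 = -33600*I*√2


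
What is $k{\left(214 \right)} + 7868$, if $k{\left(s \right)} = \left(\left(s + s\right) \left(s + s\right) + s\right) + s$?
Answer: $191480$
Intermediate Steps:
$k{\left(s \right)} = 2 s + 4 s^{2}$ ($k{\left(s \right)} = \left(2 s 2 s + s\right) + s = \left(4 s^{2} + s\right) + s = \left(s + 4 s^{2}\right) + s = 2 s + 4 s^{2}$)
$k{\left(214 \right)} + 7868 = 2 \cdot 214 \left(1 + 2 \cdot 214\right) + 7868 = 2 \cdot 214 \left(1 + 428\right) + 7868 = 2 \cdot 214 \cdot 429 + 7868 = 183612 + 7868 = 191480$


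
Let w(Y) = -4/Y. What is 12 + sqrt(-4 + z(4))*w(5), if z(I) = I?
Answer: 12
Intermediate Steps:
12 + sqrt(-4 + z(4))*w(5) = 12 + sqrt(-4 + 4)*(-4/5) = 12 + sqrt(0)*(-4*1/5) = 12 + 0*(-4/5) = 12 + 0 = 12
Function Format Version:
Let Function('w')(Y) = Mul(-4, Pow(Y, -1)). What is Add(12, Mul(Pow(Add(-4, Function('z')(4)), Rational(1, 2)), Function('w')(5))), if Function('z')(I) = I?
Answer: 12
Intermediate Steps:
Add(12, Mul(Pow(Add(-4, Function('z')(4)), Rational(1, 2)), Function('w')(5))) = Add(12, Mul(Pow(Add(-4, 4), Rational(1, 2)), Mul(-4, Pow(5, -1)))) = Add(12, Mul(Pow(0, Rational(1, 2)), Mul(-4, Rational(1, 5)))) = Add(12, Mul(0, Rational(-4, 5))) = Add(12, 0) = 12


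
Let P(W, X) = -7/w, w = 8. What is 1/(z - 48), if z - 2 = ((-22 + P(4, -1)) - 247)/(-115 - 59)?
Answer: -1392/61873 ≈ -0.022498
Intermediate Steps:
P(W, X) = -7/8
z = 4943/1392 (z = 2 + ((-22 - 7/8) - 247)/(-115 - 59) = 2 + (-183/8 - 247)/(-174) = 2 - 2159/8*(-1/174) = 2 + 2159/1392 = 4943/1392 ≈ 3.5510)
1/(z - 48) = 1/(4943/1392 - 48) = 1/(-61873/1392) = -1392/61873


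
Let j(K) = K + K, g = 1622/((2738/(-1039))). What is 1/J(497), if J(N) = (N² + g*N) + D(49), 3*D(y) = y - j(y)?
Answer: -4107/241960957 ≈ -1.6974e-5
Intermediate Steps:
g = -842629/1369 (g = 1622/((2738*(-1/1039))) = 1622/(-2738/1039) = 1622*(-1039/2738) = -842629/1369 ≈ -615.51)
j(K) = 2*K
D(y) = -y/3 (D(y) = (y - 2*y)/3 = (-y)/3 = -y/3)
J(N) = -49/3 + N² - 842629*N/1369 (J(N) = (N² - 842629*N/1369) - ⅓*49 = (N² - 842629*N/1369) - 49/3 = -49/3 + N² - 842629*N/1369)
1/J(497) = 1/(-49/3 + 497² - 842629/1369*497) = 1/(-49/3 + 247009 - 418786613/1369) = 1/(-241960957/4107) = -4107/241960957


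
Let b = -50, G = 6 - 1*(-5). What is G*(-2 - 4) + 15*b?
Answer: -816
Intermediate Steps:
G = 11 (G = 6 + 5 = 11)
G*(-2 - 4) + 15*b = 11*(-2 - 4) + 15*(-50) = 11*(-6) - 750 = -66 - 750 = -816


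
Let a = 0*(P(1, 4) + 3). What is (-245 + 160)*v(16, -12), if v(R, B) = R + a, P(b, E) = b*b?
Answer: -1360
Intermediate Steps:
P(b, E) = b²
a = 0 (a = 0*(1² + 3) = 0*(1 + 3) = 0*4 = 0)
v(R, B) = R (v(R, B) = R + 0 = R)
(-245 + 160)*v(16, -12) = (-245 + 160)*16 = -85*16 = -1360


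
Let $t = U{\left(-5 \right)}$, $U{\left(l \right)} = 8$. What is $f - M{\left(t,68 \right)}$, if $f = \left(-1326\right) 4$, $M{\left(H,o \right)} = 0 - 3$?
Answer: $-5301$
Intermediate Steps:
$t = 8$
$M{\left(H,o \right)} = -3$ ($M{\left(H,o \right)} = 0 - 3 = -3$)
$f = -5304$
$f - M{\left(t,68 \right)} = -5304 - -3 = -5304 + 3 = -5301$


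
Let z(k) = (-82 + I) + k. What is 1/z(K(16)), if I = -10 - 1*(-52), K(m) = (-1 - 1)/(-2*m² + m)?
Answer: -248/9919 ≈ -0.025003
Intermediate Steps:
K(m) = -2/(m - 2*m²)
I = 42 (I = -10 + 52 = 42)
z(k) = -40 + k (z(k) = (-82 + 42) + k = -40 + k)
1/z(K(16)) = 1/(-40 + 2/(16*(-1 + 2*16))) = 1/(-40 + 2*(1/16)/(-1 + 32)) = 1/(-40 + 2*(1/16)/31) = 1/(-40 + 2*(1/16)*(1/31)) = 1/(-40 + 1/248) = 1/(-9919/248) = -248/9919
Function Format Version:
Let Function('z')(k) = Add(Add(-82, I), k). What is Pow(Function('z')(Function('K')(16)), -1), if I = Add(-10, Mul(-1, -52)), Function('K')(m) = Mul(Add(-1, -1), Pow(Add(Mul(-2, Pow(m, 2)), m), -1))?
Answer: Rational(-248, 9919) ≈ -0.025003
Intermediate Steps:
Function('K')(m) = Mul(-2, Pow(Add(m, Mul(-2, Pow(m, 2))), -1))
I = 42 (I = Add(-10, 52) = 42)
Function('z')(k) = Add(-40, k) (Function('z')(k) = Add(Add(-82, 42), k) = Add(-40, k))
Pow(Function('z')(Function('K')(16)), -1) = Pow(Add(-40, Mul(2, Pow(16, -1), Pow(Add(-1, Mul(2, 16)), -1))), -1) = Pow(Add(-40, Mul(2, Rational(1, 16), Pow(Add(-1, 32), -1))), -1) = Pow(Add(-40, Mul(2, Rational(1, 16), Pow(31, -1))), -1) = Pow(Add(-40, Mul(2, Rational(1, 16), Rational(1, 31))), -1) = Pow(Add(-40, Rational(1, 248)), -1) = Pow(Rational(-9919, 248), -1) = Rational(-248, 9919)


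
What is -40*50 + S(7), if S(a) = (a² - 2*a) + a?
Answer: -1958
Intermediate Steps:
S(a) = a² - a
-40*50 + S(7) = -40*50 + 7*(-1 + 7) = -2000 + 7*6 = -2000 + 42 = -1958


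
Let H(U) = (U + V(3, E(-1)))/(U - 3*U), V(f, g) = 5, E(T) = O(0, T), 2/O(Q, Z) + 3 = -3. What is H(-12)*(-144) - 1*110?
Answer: -68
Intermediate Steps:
O(Q, Z) = -1/3 (O(Q, Z) = 2/(-3 - 3) = 2/(-6) = 2*(-1/6) = -1/3)
E(T) = -1/3
H(U) = -(5 + U)/(2*U) (H(U) = (U + 5)/(U - 3*U) = (5 + U)/((-2*U)) = (5 + U)*(-1/(2*U)) = -(5 + U)/(2*U))
H(-12)*(-144) - 1*110 = ((1/2)*(-5 - 1*(-12))/(-12))*(-144) - 1*110 = ((1/2)*(-1/12)*(-5 + 12))*(-144) - 110 = ((1/2)*(-1/12)*7)*(-144) - 110 = -7/24*(-144) - 110 = 42 - 110 = -68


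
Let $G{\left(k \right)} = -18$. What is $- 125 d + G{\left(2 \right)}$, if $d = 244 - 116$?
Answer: $-16018$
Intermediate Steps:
$d = 128$
$- 125 d + G{\left(2 \right)} = \left(-125\right) 128 - 18 = -16000 - 18 = -16018$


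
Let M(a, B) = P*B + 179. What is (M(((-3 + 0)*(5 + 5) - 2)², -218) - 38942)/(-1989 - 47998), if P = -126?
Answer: 11295/49987 ≈ 0.22596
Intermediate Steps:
M(a, B) = 179 - 126*B (M(a, B) = -126*B + 179 = 179 - 126*B)
(M(((-3 + 0)*(5 + 5) - 2)², -218) - 38942)/(-1989 - 47998) = ((179 - 126*(-218)) - 38942)/(-1989 - 47998) = ((179 + 27468) - 38942)/(-49987) = (27647 - 38942)*(-1/49987) = -11295*(-1/49987) = 11295/49987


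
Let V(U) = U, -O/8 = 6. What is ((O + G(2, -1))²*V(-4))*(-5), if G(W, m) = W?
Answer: 42320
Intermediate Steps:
O = -48 (O = -8*6 = -48)
((O + G(2, -1))²*V(-4))*(-5) = ((-48 + 2)²*(-4))*(-5) = ((-46)²*(-4))*(-5) = (2116*(-4))*(-5) = -8464*(-5) = 42320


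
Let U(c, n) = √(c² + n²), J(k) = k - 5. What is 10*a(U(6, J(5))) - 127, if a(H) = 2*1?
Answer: -107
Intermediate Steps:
J(k) = -5 + k
a(H) = 2
10*a(U(6, J(5))) - 127 = 10*2 - 127 = 20 - 127 = -107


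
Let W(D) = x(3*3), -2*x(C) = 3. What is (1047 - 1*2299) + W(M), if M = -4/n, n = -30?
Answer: -2507/2 ≈ -1253.5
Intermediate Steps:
x(C) = -3/2 (x(C) = -1/2*3 = -3/2)
M = 2/15 (M = -4/(-30) = -4*(-1/30) = 2/15 ≈ 0.13333)
W(D) = -3/2
(1047 - 1*2299) + W(M) = (1047 - 1*2299) - 3/2 = (1047 - 2299) - 3/2 = -1252 - 3/2 = -2507/2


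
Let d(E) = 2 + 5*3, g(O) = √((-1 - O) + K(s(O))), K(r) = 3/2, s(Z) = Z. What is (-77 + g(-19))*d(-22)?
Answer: -1309 + 17*√78/2 ≈ -1233.9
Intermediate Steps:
K(r) = 3/2 (K(r) = 3*(½) = 3/2)
g(O) = √(½ - O) (g(O) = √((-1 - O) + 3/2) = √(½ - O))
d(E) = 17 (d(E) = 2 + 15 = 17)
(-77 + g(-19))*d(-22) = (-77 + √(2 - 4*(-19))/2)*17 = (-77 + √(2 + 76)/2)*17 = (-77 + √78/2)*17 = -1309 + 17*√78/2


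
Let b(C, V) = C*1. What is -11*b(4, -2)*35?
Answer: -1540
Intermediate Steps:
b(C, V) = C
-11*b(4, -2)*35 = -11*4*35 = -44*35 = -1540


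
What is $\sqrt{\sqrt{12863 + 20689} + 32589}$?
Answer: $\sqrt{32589 + 12 \sqrt{233}} \approx 181.03$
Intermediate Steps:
$\sqrt{\sqrt{12863 + 20689} + 32589} = \sqrt{\sqrt{33552} + 32589} = \sqrt{12 \sqrt{233} + 32589} = \sqrt{32589 + 12 \sqrt{233}}$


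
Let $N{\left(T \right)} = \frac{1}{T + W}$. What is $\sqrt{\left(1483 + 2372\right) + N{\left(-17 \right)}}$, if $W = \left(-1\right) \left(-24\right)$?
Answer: $\frac{\sqrt{188902}}{7} \approx 62.09$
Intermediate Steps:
$W = 24$
$N{\left(T \right)} = \frac{1}{24 + T}$ ($N{\left(T \right)} = \frac{1}{T + 24} = \frac{1}{24 + T}$)
$\sqrt{\left(1483 + 2372\right) + N{\left(-17 \right)}} = \sqrt{\left(1483 + 2372\right) + \frac{1}{24 - 17}} = \sqrt{3855 + \frac{1}{7}} = \sqrt{\frac{26986}{7}} = \frac{\sqrt{188902}}{7}$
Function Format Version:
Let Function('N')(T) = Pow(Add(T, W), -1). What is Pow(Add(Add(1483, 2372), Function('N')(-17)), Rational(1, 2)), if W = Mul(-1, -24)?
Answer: Mul(Rational(1, 7), Pow(188902, Rational(1, 2))) ≈ 62.090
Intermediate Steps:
W = 24
Function('N')(T) = Pow(Add(24, T), -1) (Function('N')(T) = Pow(Add(T, 24), -1) = Pow(Add(24, T), -1))
Pow(Add(Add(1483, 2372), Function('N')(-17)), Rational(1, 2)) = Pow(Add(Add(1483, 2372), Pow(Add(24, -17), -1)), Rational(1, 2)) = Pow(Add(3855, Pow(7, -1)), Rational(1, 2)) = Pow(Add(3855, Rational(1, 7)), Rational(1, 2)) = Pow(Rational(26986, 7), Rational(1, 2)) = Mul(Rational(1, 7), Pow(188902, Rational(1, 2)))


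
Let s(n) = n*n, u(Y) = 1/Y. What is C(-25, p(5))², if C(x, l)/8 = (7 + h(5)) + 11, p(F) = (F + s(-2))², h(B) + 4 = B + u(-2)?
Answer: 21904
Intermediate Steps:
s(n) = n²
h(B) = -9/2 + B (h(B) = -4 + (B + 1/(-2)) = -4 + (B - ½) = -4 + (-½ + B) = -9/2 + B)
p(F) = (4 + F)² (p(F) = (F + (-2)²)² = (F + 4)² = (4 + F)²)
C(x, l) = 148 (C(x, l) = 8*((7 + (-9/2 + 5)) + 11) = 8*((7 + ½) + 11) = 8*(15/2 + 11) = 8*(37/2) = 148)
C(-25, p(5))² = 148² = 21904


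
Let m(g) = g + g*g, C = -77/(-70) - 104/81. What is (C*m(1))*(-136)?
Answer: 20264/405 ≈ 50.035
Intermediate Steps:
C = -149/810 (C = -77*(-1/70) - 104*1/81 = 11/10 - 104/81 = -149/810 ≈ -0.18395)
m(g) = g + g²
(C*m(1))*(-136) = -149*(1 + 1)/810*(-136) = -149*2/810*(-136) = -149/810*2*(-136) = -149/405*(-136) = 20264/405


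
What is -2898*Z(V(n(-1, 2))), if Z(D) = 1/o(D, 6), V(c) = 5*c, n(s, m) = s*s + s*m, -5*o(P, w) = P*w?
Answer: -483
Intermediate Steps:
o(P, w) = -P*w/5
n(s, m) = s² + m*s
Z(D) = -5/(6*D) (Z(D) = 1/(-⅕*D*6) = 1/(-6*D/5) = -5/(6*D))
-2898*Z(V(n(-1, 2))) = -(-2415)/(5*(-(2 - 1))) = -(-2415)/(5*(-1*1)) = -(-2415)/(5*(-1)) = -(-2415)/(-5) = -(-2415)*(-1)/5 = -2898*⅙ = -483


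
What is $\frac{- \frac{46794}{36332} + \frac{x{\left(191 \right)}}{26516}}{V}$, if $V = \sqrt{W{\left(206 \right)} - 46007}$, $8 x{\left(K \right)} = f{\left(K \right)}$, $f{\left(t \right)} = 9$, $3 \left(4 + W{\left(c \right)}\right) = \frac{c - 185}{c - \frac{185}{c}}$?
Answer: $\frac{2481497661 i \sqrt{82136337737069}}{3745636720519617056} \approx 0.0060042 i$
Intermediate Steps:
$W{\left(c \right)} = -4 + \frac{-185 + c}{3 \left(c - \frac{185}{c}\right)}$ ($W{\left(c \right)} = -4 + \frac{\left(c - 185\right) \frac{1}{c - \frac{185}{c}}}{3} = -4 + \frac{\left(-185 + c\right) \frac{1}{c - \frac{185}{c}}}{3} = -4 + \frac{\frac{1}{c - \frac{185}{c}} \left(-185 + c\right)}{3} = -4 + \frac{-185 + c}{3 \left(c - \frac{185}{c}\right)}$)
$x{\left(K \right)} = \frac{9}{8}$ ($x{\left(K \right)} = \frac{1}{8} \cdot 9 = \frac{9}{8}$)
$V = \frac{i \sqrt{82136337737069}}{42251}$ ($V = \sqrt{\frac{2220 - 38110 - 11 \cdot 206^{2}}{3 \left(-185 + 206^{2}\right)} - 46007} = \sqrt{\frac{2220 - 38110 - 466796}{3 \left(-185 + 42436\right)} - 46007} = \sqrt{\frac{2220 - 38110 - 466796}{3 \cdot 42251} - 46007} = \sqrt{\frac{1}{3} \cdot \frac{1}{42251} \left(-502686\right) - 46007} = \sqrt{- \frac{167562}{42251} - 46007} = \sqrt{- \frac{1944009319}{42251}} = \frac{i \sqrt{82136337737069}}{42251} \approx 214.5 i$)
$\frac{- \frac{46794}{36332} + \frac{x{\left(191 \right)}}{26516}}{V} = \frac{- \frac{46794}{36332} + \frac{9}{8 \cdot 26516}}{\frac{1}{42251} i \sqrt{82136337737069}} = \left(\left(-46794\right) \frac{1}{36332} + \frac{9}{8} \cdot \frac{1}{26516}\right) \left(- \frac{i \sqrt{82136337737069}}{1944009319}\right) = \left(- \frac{23397}{18166} + \frac{9}{212128}\right) \left(- \frac{i \sqrt{82136337737069}}{1944009319}\right) = - \frac{2481497661 \left(- \frac{i \sqrt{82136337737069}}{1944009319}\right)}{1926758624} = \frac{2481497661 i \sqrt{82136337737069}}{3745636720519617056}$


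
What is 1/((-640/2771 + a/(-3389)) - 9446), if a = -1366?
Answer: -9390919/88705004648 ≈ -0.00010587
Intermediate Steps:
1/((-640/2771 + a/(-3389)) - 9446) = 1/((-640/2771 - 1366/(-3389)) - 9446) = 1/((-640*1/2771 - 1366*(-1/3389)) - 9446) = 1/((-640/2771 + 1366/3389) - 9446) = 1/(1616226/9390919 - 9446) = 1/(-88705004648/9390919) = -9390919/88705004648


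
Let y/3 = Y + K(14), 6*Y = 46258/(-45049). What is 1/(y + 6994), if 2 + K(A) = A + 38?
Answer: 45049/321806927 ≈ 0.00013999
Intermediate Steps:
K(A) = 36 + A (K(A) = -2 + (A + 38) = -2 + (38 + A) = 36 + A)
Y = -23129/135147 (Y = (46258/(-45049))/6 = (46258*(-1/45049))/6 = (⅙)*(-46258/45049) = -23129/135147 ≈ -0.17114)
y = 6734221/45049 (y = 3*(-23129/135147 + (36 + 14)) = 3*(-23129/135147 + 50) = 3*(6734221/135147) = 6734221/45049 ≈ 149.49)
1/(y + 6994) = 1/(6734221/45049 + 6994) = 1/(321806927/45049) = 45049/321806927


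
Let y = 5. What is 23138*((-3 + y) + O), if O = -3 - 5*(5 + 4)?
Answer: -1064348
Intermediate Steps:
O = -48 (O = -3 - 5*9 = -3 - 45 = -48)
23138*((-3 + y) + O) = 23138*((-3 + 5) - 48) = 23138*(2 - 48) = 23138*(-46) = -1064348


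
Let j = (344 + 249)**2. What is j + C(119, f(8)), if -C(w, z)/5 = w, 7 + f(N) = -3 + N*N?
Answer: 351054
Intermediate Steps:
f(N) = -10 + N**2 (f(N) = -7 + (-3 + N*N) = -7 + (-3 + N**2) = -10 + N**2)
C(w, z) = -5*w
j = 351649 (j = 593**2 = 351649)
j + C(119, f(8)) = 351649 - 5*119 = 351649 - 595 = 351054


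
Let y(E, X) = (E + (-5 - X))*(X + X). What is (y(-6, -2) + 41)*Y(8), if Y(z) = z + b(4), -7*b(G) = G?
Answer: 572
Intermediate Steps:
b(G) = -G/7
Y(z) = -4/7 + z (Y(z) = z - ⅐*4 = z - 4/7 = -4/7 + z)
y(E, X) = 2*X*(-5 + E - X) (y(E, X) = (-5 + E - X)*(2*X) = 2*X*(-5 + E - X))
(y(-6, -2) + 41)*Y(8) = (2*(-2)*(-5 - 6 - 1*(-2)) + 41)*(-4/7 + 8) = (2*(-2)*(-5 - 6 + 2) + 41)*(52/7) = (2*(-2)*(-9) + 41)*(52/7) = (36 + 41)*(52/7) = 77*(52/7) = 572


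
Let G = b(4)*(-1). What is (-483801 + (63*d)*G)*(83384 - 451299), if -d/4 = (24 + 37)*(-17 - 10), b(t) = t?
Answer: 788801297955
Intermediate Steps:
G = -4 (G = 4*(-1) = -4)
d = 6588 (d = -4*(24 + 37)*(-17 - 10) = -244*(-27) = -4*(-1647) = 6588)
(-483801 + (63*d)*G)*(83384 - 451299) = (-483801 + (63*6588)*(-4))*(83384 - 451299) = (-483801 + 415044*(-4))*(-367915) = (-483801 - 1660176)*(-367915) = -2143977*(-367915) = 788801297955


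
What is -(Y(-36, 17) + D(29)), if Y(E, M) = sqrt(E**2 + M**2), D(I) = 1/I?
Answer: -1/29 - sqrt(1585) ≈ -39.847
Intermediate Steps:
-(Y(-36, 17) + D(29)) = -(sqrt((-36)**2 + 17**2) + 1/29) = -(sqrt(1296 + 289) + 1/29) = -(sqrt(1585) + 1/29) = -(1/29 + sqrt(1585)) = -1/29 - sqrt(1585)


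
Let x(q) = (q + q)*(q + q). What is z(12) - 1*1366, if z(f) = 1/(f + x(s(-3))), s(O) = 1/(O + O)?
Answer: -148885/109 ≈ -1365.9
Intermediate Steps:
s(O) = 1/(2*O)
x(q) = 4*q² (x(q) = (2*q)*(2*q) = 4*q²)
z(f) = 1/(⅑ + f) (z(f) = 1/(f + 4*((½)/(-3))²) = 1/(f + 4*((½)*(-⅓))²) = 1/(f + 4*(-⅙)²) = 1/(f + 4*(1/36)) = 1/(f + ⅑) = 1/(⅑ + f))
z(12) - 1*1366 = 9/(1 + 9*12) - 1*1366 = 9/(1 + 108) - 1366 = 9/109 - 1366 = -148885/109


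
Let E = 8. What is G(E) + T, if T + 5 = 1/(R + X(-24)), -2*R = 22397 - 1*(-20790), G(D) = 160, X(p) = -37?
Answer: 6705453/43261 ≈ 155.00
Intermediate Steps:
R = -43187/2 (R = -(22397 - 1*(-20790))/2 = -(22397 + 20790)/2 = -1/2*43187 = -43187/2 ≈ -21594.)
T = -216307/43261 (T = -5 + 1/(-43187/2 - 37) = -5 + 1/(-43261/2) = -5 - 2/43261 = -216307/43261 ≈ -5.0000)
G(E) + T = 160 - 216307/43261 = 6705453/43261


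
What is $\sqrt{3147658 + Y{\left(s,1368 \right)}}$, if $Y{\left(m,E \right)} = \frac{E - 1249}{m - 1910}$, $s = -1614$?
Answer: $\frac{\sqrt{9772357418913}}{1762} \approx 1774.2$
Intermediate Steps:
$Y{\left(m,E \right)} = \frac{-1249 + E}{-1910 + m}$
$\sqrt{3147658 + Y{\left(s,1368 \right)}} = \sqrt{3147658 + \frac{-1249 + 1368}{-1910 - 1614}} = \sqrt{3147658 + \frac{1}{-3524} \cdot 119} = \sqrt{3147658 - \frac{119}{3524}} = \sqrt{\frac{11092346673}{3524}} = \frac{\sqrt{9772357418913}}{1762}$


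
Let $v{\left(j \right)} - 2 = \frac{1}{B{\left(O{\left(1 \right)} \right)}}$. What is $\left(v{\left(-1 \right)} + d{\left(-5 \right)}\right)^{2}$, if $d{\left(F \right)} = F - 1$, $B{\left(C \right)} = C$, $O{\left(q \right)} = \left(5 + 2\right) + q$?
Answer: $\frac{961}{64} \approx 15.016$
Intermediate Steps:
$O{\left(q \right)} = 7 + q$
$v{\left(j \right)} = \frac{17}{8}$ ($v{\left(j \right)} = 2 + \frac{1}{7 + 1} = 2 + \frac{1}{8} = \frac{17}{8}$)
$d{\left(F \right)} = -1 + F$
$\left(v{\left(-1 \right)} + d{\left(-5 \right)}\right)^{2} = \left(\frac{17}{8} - 6\right)^{2} = \left(- \frac{31}{8}\right)^{2} = \frac{961}{64}$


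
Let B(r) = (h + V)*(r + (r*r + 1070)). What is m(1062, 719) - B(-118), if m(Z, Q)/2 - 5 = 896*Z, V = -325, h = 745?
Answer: -4344806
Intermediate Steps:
m(Z, Q) = 10 + 1792*Z (m(Z, Q) = 10 + 2*(896*Z) = 10 + 1792*Z)
B(r) = 449400 + 420*r + 420*r² (B(r) = (745 - 325)*(r + (r*r + 1070)) = 420*(r + (r² + 1070)) = 420*(r + (1070 + r²)) = 420*(1070 + r + r²) = 449400 + 420*r + 420*r²)
m(1062, 719) - B(-118) = (10 + 1792*1062) - (449400 + 420*(-118) + 420*(-118)²) = (10 + 1903104) - (449400 - 49560 + 420*13924) = 1903114 - (449400 - 49560 + 5848080) = 1903114 - 1*6247920 = 1903114 - 6247920 = -4344806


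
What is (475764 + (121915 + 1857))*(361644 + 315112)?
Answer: 405739585216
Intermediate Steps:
(475764 + (121915 + 1857))*(361644 + 315112) = (475764 + 123772)*676756 = 599536*676756 = 405739585216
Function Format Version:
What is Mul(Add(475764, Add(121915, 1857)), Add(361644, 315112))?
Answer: 405739585216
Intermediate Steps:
Mul(Add(475764, Add(121915, 1857)), Add(361644, 315112)) = Mul(Add(475764, 123772), 676756) = Mul(599536, 676756) = 405739585216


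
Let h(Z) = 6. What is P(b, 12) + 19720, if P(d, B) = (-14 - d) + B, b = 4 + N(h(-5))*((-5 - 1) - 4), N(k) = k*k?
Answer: 20074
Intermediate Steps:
N(k) = k²
b = -356 (b = 4 + 6²*((-5 - 1) - 4) = 4 + 36*(-6 - 4) = 4 + 36*(-10) = 4 - 360 = -356)
P(d, B) = -14 + B - d
P(b, 12) + 19720 = (-14 + 12 - 1*(-356)) + 19720 = (-14 + 12 + 356) + 19720 = 354 + 19720 = 20074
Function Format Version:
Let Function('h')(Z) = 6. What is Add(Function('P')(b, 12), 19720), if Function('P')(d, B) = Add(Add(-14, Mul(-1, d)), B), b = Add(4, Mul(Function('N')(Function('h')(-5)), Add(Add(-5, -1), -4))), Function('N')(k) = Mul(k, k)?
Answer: 20074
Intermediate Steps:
Function('N')(k) = Pow(k, 2)
b = -356 (b = Add(4, Mul(Pow(6, 2), Add(Add(-5, -1), -4))) = Add(4, Mul(36, Add(-6, -4))) = Add(4, Mul(36, -10)) = Add(4, -360) = -356)
Function('P')(d, B) = Add(-14, B, Mul(-1, d))
Add(Function('P')(b, 12), 19720) = Add(Add(-14, 12, Mul(-1, -356)), 19720) = Add(Add(-14, 12, 356), 19720) = Add(354, 19720) = 20074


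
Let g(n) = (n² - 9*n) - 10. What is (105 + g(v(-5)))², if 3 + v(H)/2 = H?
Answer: 245025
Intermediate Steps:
v(H) = -6 + 2*H
g(n) = -10 + n² - 9*n
(105 + g(v(-5)))² = (105 + (-10 + (-6 + 2*(-5))² - 9*(-6 + 2*(-5))))² = (105 + (-10 + (-6 - 10)² - 9*(-6 - 10)))² = (105 + (-10 + (-16)² - 9*(-16)))² = (105 + (-10 + 256 + 144))² = (105 + 390)² = 495² = 245025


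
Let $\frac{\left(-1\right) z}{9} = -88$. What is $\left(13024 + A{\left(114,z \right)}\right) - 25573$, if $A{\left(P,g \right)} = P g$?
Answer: $77739$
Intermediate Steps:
$z = 792$ ($z = \left(-9\right) \left(-88\right) = 792$)
$\left(13024 + A{\left(114,z \right)}\right) - 25573 = \left(13024 + 114 \cdot 792\right) - 25573 = \left(13024 + 90288\right) - 25573 = 103312 - 25573 = 77739$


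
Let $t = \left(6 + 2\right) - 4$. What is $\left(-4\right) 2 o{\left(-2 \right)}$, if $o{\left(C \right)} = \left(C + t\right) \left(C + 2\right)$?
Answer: $0$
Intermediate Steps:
$t = 4$ ($t = 8 - 4 = 4$)
$o{\left(C \right)} = \left(2 + C\right) \left(4 + C\right)$ ($o{\left(C \right)} = \left(C + 4\right) \left(C + 2\right) = \left(4 + C\right) \left(2 + C\right) = \left(2 + C\right) \left(4 + C\right)$)
$\left(-4\right) 2 o{\left(-2 \right)} = \left(-4\right) 2 \left(8 + \left(-2\right)^{2} + 6 \left(-2\right)\right) = - 8 \left(8 + 4 - 12\right) = \left(-8\right) 0 = 0$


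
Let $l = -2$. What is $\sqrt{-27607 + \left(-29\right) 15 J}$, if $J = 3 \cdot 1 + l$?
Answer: $i \sqrt{28042} \approx 167.46 i$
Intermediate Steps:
$J = 1$ ($J = 3 \cdot 1 - 2 = 3 - 2 = 1$)
$\sqrt{-27607 + \left(-29\right) 15 J} = \sqrt{-27607 + \left(-29\right) 15 \cdot 1} = \sqrt{-27607 - 435} = \sqrt{-28042} = i \sqrt{28042}$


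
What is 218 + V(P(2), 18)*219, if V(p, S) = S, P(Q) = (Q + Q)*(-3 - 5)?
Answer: 4160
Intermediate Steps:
P(Q) = -16*Q (P(Q) = (2*Q)*(-8) = -16*Q)
218 + V(P(2), 18)*219 = 218 + 18*219 = 218 + 3942 = 4160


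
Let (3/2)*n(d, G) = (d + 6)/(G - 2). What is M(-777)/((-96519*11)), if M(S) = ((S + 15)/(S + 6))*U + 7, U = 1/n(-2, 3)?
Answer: -7577/1091436852 ≈ -6.9422e-6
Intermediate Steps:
n(d, G) = 2*(6 + d)/(3*(-2 + G)) (n(d, G) = 2*((d + 6)/(G - 2))/3 = 2*((6 + d)/(-2 + G))/3 = 2*(6 + d)/(3*(-2 + G)))
U = 3/8 (U = 1/(2*(6 - 2)/(3*(-2 + 3))) = 1/((2/3)*4/1) = 1/((2/3)*1*4) = 1/(8/3) = 3/8 ≈ 0.37500)
M(S) = 7 + 3*(15 + S)/(8*(6 + S)) (M(S) = ((S + 15)/(S + 6))*(3/8) + 7 = ((15 + S)/(6 + S))*(3/8) + 7 = 3*(15 + S)/(8*(6 + S)) + 7 = 7 + 3*(15 + S)/(8*(6 + S)))
M(-777)/((-96519*11)) = ((381 + 59*(-777))/(8*(6 - 777)))/((-96519*11)) = ((1/8)*(381 - 45843)/(-771))/(-1061709) = ((1/8)*(-1/771)*(-45462))*(-1/1061709) = (7577/1028)*(-1/1061709) = -7577/1091436852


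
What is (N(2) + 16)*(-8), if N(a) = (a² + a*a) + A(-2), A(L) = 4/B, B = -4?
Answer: -184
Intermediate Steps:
A(L) = -1 (A(L) = 4/(-4) = 4*(-¼) = -1)
N(a) = -1 + 2*a² (N(a) = (a² + a*a) - 1 = (a² + a²) - 1 = 2*a² - 1 = -1 + 2*a²)
(N(2) + 16)*(-8) = ((-1 + 2*2²) + 16)*(-8) = ((-1 + 2*4) + 16)*(-8) = ((-1 + 8) + 16)*(-8) = (7 + 16)*(-8) = 23*(-8) = -184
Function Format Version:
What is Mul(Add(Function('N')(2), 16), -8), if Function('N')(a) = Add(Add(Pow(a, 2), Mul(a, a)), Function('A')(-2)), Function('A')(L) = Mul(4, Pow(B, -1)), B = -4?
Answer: -184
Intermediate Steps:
Function('A')(L) = -1 (Function('A')(L) = Mul(4, Pow(-4, -1)) = Mul(4, Rational(-1, 4)) = -1)
Function('N')(a) = Add(-1, Mul(2, Pow(a, 2))) (Function('N')(a) = Add(Add(Pow(a, 2), Mul(a, a)), -1) = Add(Add(Pow(a, 2), Pow(a, 2)), -1) = Add(Mul(2, Pow(a, 2)), -1) = Add(-1, Mul(2, Pow(a, 2))))
Mul(Add(Function('N')(2), 16), -8) = Mul(Add(Add(-1, Mul(2, Pow(2, 2))), 16), -8) = Mul(Add(Add(-1, Mul(2, 4)), 16), -8) = Mul(Add(Add(-1, 8), 16), -8) = Mul(Add(7, 16), -8) = Mul(23, -8) = -184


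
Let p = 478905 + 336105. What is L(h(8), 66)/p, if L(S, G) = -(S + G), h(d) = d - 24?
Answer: -5/81501 ≈ -6.1349e-5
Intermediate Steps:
h(d) = -24 + d
L(S, G) = -G - S (L(S, G) = -(G + S) = -G - S)
p = 815010
L(h(8), 66)/p = (-1*66 - (-24 + 8))/815010 = (-66 - 1*(-16))*(1/815010) = (-66 + 16)*(1/815010) = -50*1/815010 = -5/81501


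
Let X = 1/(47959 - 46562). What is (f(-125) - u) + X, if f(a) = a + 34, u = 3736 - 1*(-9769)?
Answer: -18993611/1397 ≈ -13596.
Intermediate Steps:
u = 13505 (u = 3736 + 9769 = 13505)
f(a) = 34 + a
X = 1/1397 ≈ 0.00071582
(f(-125) - u) + X = ((34 - 125) - 1*13505) + 1/1397 = (-91 - 13505) + 1/1397 = -13596 + 1/1397 = -18993611/1397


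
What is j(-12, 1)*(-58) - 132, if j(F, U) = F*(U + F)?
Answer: -7788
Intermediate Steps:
j(F, U) = F*(F + U)
j(-12, 1)*(-58) - 132 = -12*(-12 + 1)*(-58) - 132 = -12*(-11)*(-58) - 132 = 132*(-58) - 132 = -7656 - 132 = -7788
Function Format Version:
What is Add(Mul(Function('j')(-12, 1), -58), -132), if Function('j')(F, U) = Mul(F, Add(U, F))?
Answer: -7788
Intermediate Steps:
Function('j')(F, U) = Mul(F, Add(F, U))
Add(Mul(Function('j')(-12, 1), -58), -132) = Add(Mul(Mul(-12, Add(-12, 1)), -58), -132) = Add(Mul(Mul(-12, -11), -58), -132) = Add(Mul(132, -58), -132) = Add(-7656, -132) = -7788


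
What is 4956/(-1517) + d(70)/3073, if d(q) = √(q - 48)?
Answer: -4956/1517 + √22/3073 ≈ -3.2654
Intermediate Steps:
d(q) = √(-48 + q)
4956/(-1517) + d(70)/3073 = 4956/(-1517) + √(-48 + 70)/3073 = 4956*(-1/1517) + √22*(1/3073) = -4956/1517 + √22/3073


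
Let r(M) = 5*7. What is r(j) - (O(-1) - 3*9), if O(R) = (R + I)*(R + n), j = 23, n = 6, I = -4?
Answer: 87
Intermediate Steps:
O(R) = (-4 + R)*(6 + R) (O(R) = (R - 4)*(R + 6) = (-4 + R)*(6 + R))
r(M) = 35
r(j) - (O(-1) - 3*9) = 35 - ((-24 + (-1)**2 + 2*(-1)) - 3*9) = 35 - ((-24 + 1 - 2) - 27) = 35 - (-25 - 27) = 35 - 1*(-52) = 35 + 52 = 87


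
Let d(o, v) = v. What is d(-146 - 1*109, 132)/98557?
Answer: 132/98557 ≈ 0.0013393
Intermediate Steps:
d(-146 - 1*109, 132)/98557 = 132/98557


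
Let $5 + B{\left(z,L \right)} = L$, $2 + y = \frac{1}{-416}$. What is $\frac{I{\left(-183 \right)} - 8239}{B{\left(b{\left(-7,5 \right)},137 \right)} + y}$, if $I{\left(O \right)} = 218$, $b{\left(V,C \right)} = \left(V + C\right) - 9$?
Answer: $- \frac{3336736}{54079} \approx -61.701$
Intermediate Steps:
$b{\left(V,C \right)} = -9 + C + V$ ($b{\left(V,C \right)} = \left(C + V\right) - 9 = -9 + C + V$)
$y = - \frac{833}{416}$ ($y = -2 + \frac{1}{-416} = -2 - \frac{1}{416} = - \frac{833}{416} \approx -2.0024$)
$B{\left(z,L \right)} = -5 + L$
$\frac{I{\left(-183 \right)} - 8239}{B{\left(b{\left(-7,5 \right)},137 \right)} + y} = \frac{218 - 8239}{\left(-5 + 137\right) - \frac{833}{416}} = - \frac{8021}{132 - \frac{833}{416}} = - \frac{8021}{\frac{54079}{416}} = \left(-8021\right) \frac{416}{54079} = - \frac{3336736}{54079}$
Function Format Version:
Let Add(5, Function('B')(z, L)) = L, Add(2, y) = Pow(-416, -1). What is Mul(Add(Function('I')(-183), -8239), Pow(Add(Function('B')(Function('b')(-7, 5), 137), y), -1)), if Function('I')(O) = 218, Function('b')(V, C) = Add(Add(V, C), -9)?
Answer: Rational(-3336736, 54079) ≈ -61.701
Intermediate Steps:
Function('b')(V, C) = Add(-9, C, V) (Function('b')(V, C) = Add(Add(C, V), -9) = Add(-9, C, V))
y = Rational(-833, 416) (y = Add(-2, Pow(-416, -1)) = Add(-2, Rational(-1, 416)) = Rational(-833, 416) ≈ -2.0024)
Function('B')(z, L) = Add(-5, L)
Mul(Add(Function('I')(-183), -8239), Pow(Add(Function('B')(Function('b')(-7, 5), 137), y), -1)) = Mul(Add(218, -8239), Pow(Add(Add(-5, 137), Rational(-833, 416)), -1)) = Mul(-8021, Pow(Add(132, Rational(-833, 416)), -1)) = Mul(-8021, Pow(Rational(54079, 416), -1)) = Mul(-8021, Rational(416, 54079)) = Rational(-3336736, 54079)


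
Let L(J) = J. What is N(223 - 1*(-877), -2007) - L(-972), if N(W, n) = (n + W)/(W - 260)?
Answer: 815573/840 ≈ 970.92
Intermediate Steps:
N(W, n) = (W + n)/(-260 + W)
N(223 - 1*(-877), -2007) - L(-972) = ((223 - 1*(-877)) - 2007)/(-260 + (223 - 1*(-877))) - 1*(-972) = ((223 + 877) - 2007)/(-260 + (223 + 877)) + 972 = (1100 - 2007)/(-260 + 1100) + 972 = -907/840 + 972 = 815573/840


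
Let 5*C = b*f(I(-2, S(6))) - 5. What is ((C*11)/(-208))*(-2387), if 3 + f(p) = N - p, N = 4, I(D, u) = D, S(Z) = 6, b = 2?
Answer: 26257/1040 ≈ 25.247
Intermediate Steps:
f(p) = 1 - p (f(p) = -3 + (4 - p) = 1 - p)
C = ⅕ (C = (2*(1 - 1*(-2)) - 5)/5 = (2*(1 + 2) - 5)/5 = (2*3 - 5)/5 = (6 - 5)/5 = (⅕)*1 = ⅕ ≈ 0.20000)
((C*11)/(-208))*(-2387) = (((⅕)*11)/(-208))*(-2387) = ((11/5)*(-1/208))*(-2387) = -11/1040*(-2387) = 26257/1040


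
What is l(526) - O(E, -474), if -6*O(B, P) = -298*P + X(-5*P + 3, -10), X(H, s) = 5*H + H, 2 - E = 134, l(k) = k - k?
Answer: 25915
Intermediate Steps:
l(k) = 0
E = -132 (E = 2 - 1*134 = 2 - 134 = -132)
X(H, s) = 6*H
O(B, P) = -3 + 164*P/3 (O(B, P) = -(-298*P + 6*(-5*P + 3))/6 = -(-298*P + 6*(3 - 5*P))/6 = -(-298*P + (18 - 30*P))/6 = -(18 - 328*P)/6 = -3 + 164*P/3)
l(526) - O(E, -474) = 0 - (-3 + (164/3)*(-474)) = 0 - (-3 - 25912) = 0 - 1*(-25915) = 0 + 25915 = 25915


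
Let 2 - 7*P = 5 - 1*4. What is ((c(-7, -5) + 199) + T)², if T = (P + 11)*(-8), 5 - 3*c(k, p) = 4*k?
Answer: 715716/49 ≈ 14606.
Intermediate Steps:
c(k, p) = 5/3 - 4*k/3
P = ⅐ (P = 2/7 - (5 - 1*4)/7 = 2/7 - (5 - 4)/7 = 2/7 - ⅐*1 = 2/7 - ⅐ = ⅐ ≈ 0.14286)
T = -624/7 (T = (⅐ + 11)*(-8) = (78/7)*(-8) = -624/7 ≈ -89.143)
((c(-7, -5) + 199) + T)² = (((5/3 - 4/3*(-7)) + 199) - 624/7)² = (((5/3 + 28/3) + 199) - 624/7)² = ((11 + 199) - 624/7)² = (210 - 624/7)² = (846/7)² = 715716/49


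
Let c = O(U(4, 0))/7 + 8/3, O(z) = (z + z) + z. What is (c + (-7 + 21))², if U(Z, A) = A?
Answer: 2500/9 ≈ 277.78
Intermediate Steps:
O(z) = 3*z (O(z) = 2*z + z = 3*z)
c = 8/3 (c = (3*0)/7 + 8/3 = 0*(⅐) + 8*(⅓) = 0 + 8/3 = 8/3 ≈ 2.6667)
(c + (-7 + 21))² = (8/3 + (-7 + 21))² = (8/3 + 14)² = (50/3)² = 2500/9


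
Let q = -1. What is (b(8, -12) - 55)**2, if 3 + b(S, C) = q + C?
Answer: 5041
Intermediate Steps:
b(S, C) = -4 + C (b(S, C) = -3 + (-1 + C) = -4 + C)
(b(8, -12) - 55)**2 = ((-4 - 12) - 55)**2 = (-16 - 55)**2 = (-71)**2 = 5041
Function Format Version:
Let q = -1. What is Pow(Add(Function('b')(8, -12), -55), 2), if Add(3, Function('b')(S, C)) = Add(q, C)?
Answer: 5041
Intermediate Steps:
Function('b')(S, C) = Add(-4, C) (Function('b')(S, C) = Add(-3, Add(-1, C)) = Add(-4, C))
Pow(Add(Function('b')(8, -12), -55), 2) = Pow(Add(Add(-4, -12), -55), 2) = Pow(Add(-16, -55), 2) = Pow(-71, 2) = 5041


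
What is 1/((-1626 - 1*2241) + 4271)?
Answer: 1/404 ≈ 0.0024752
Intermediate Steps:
1/((-1626 - 1*2241) + 4271) = 1/((-1626 - 2241) + 4271) = 1/(-3867 + 4271) = 1/404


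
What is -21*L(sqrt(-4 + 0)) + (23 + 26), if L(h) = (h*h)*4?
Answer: 385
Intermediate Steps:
L(h) = 4*h**2 (L(h) = h**2*4 = 4*h**2)
-21*L(sqrt(-4 + 0)) + (23 + 26) = -84*(sqrt(-4 + 0))**2 + (23 + 26) = -84*(sqrt(-4))**2 + 49 = -84*(2*I)**2 + 49 = -84*(-4) + 49 = -21*(-16) + 49 = 336 + 49 = 385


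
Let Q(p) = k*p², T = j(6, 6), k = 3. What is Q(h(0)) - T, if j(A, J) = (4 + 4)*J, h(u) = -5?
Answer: 27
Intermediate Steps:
j(A, J) = 8*J
T = 48 (T = 8*6 = 48)
Q(p) = 3*p²
Q(h(0)) - T = 3*(-5)² - 1*48 = 3*25 - 48 = 75 - 48 = 27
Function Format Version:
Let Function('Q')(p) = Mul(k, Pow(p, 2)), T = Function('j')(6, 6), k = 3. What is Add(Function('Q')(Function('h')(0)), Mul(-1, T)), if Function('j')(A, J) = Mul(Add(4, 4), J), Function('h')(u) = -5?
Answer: 27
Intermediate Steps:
Function('j')(A, J) = Mul(8, J)
T = 48 (T = Mul(8, 6) = 48)
Function('Q')(p) = Mul(3, Pow(p, 2))
Add(Function('Q')(Function('h')(0)), Mul(-1, T)) = Add(Mul(3, Pow(-5, 2)), Mul(-1, 48)) = Add(Mul(3, 25), -48) = Add(75, -48) = 27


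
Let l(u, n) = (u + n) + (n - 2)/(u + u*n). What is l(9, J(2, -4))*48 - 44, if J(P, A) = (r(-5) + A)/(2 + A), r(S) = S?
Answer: 20012/33 ≈ 606.42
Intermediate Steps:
J(P, A) = (-5 + A)/(2 + A)
l(u, n) = n + u + (-2 + n)/(u + n*u) (l(u, n) = (n + u) + (-2 + n)/(u + n*u) = n + u + (-2 + n)/(u + n*u))
l(9, J(2, -4))*48 - 44 = ((-2 + (-5 - 4)/(2 - 4) + 9**2 + ((-5 - 4)/(2 - 4))*9 + ((-5 - 4)/(2 - 4))*9**2 + 9*((-5 - 4)/(2 - 4))**2)/(9*(1 + (-5 - 4)/(2 - 4))))*48 - 44 = ((-2 - 9/(-2) + 81 + (-9/(-2))*9 + (-9/(-2))*81 + 9*(-9/(-2))**2)/(9*(1 - 9/(-2))))*48 - 44 = ((-2 - 1/2*(-9) + 81 - 1/2*(-9)*9 - 1/2*(-9)*81 + 9*(-1/2*(-9))**2)/(9*(1 - 1/2*(-9))))*48 - 44 = ((-2 + 9/2 + 81 + (9/2)*9 + (9/2)*81 + 9*(9/2)**2)/(9*(1 + 9/2)))*48 - 44 = ((-2 + 9/2 + 81 + 81/2 + 729/2 + 9*(81/4))/(9*(11/2)))*48 - 44 = ((1/9)*(2/11)*(-2 + 9/2 + 81 + 81/2 + 729/2 + 729/4))*48 - 44 = ((1/9)*(2/11)*(2683/4))*48 - 44 = (2683/198)*48 - 44 = 21464/33 - 44 = 20012/33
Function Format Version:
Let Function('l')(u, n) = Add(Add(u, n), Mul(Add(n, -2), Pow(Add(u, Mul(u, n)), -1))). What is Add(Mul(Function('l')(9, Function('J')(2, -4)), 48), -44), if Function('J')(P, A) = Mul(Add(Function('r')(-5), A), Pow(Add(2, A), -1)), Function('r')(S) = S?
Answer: Rational(20012, 33) ≈ 606.42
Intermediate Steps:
Function('J')(P, A) = Mul(Pow(Add(2, A), -1), Add(-5, A)) (Function('J')(P, A) = Mul(Add(-5, A), Pow(Add(2, A), -1)) = Mul(Pow(Add(2, A), -1), Add(-5, A)))
Function('l')(u, n) = Add(n, u, Mul(Pow(Add(u, Mul(n, u)), -1), Add(-2, n))) (Function('l')(u, n) = Add(Add(n, u), Mul(Add(-2, n), Pow(Add(u, Mul(n, u)), -1))) = Add(Add(n, u), Mul(Pow(Add(u, Mul(n, u)), -1), Add(-2, n))) = Add(n, u, Mul(Pow(Add(u, Mul(n, u)), -1), Add(-2, n))))
Add(Mul(Function('l')(9, Function('J')(2, -4)), 48), -44) = Add(Mul(Mul(Pow(9, -1), Pow(Add(1, Mul(Pow(Add(2, -4), -1), Add(-5, -4))), -1), Add(-2, Mul(Pow(Add(2, -4), -1), Add(-5, -4)), Pow(9, 2), Mul(Mul(Pow(Add(2, -4), -1), Add(-5, -4)), 9), Mul(Mul(Pow(Add(2, -4), -1), Add(-5, -4)), Pow(9, 2)), Mul(9, Pow(Mul(Pow(Add(2, -4), -1), Add(-5, -4)), 2)))), 48), -44) = Add(Mul(Mul(Rational(1, 9), Pow(Add(1, Mul(Pow(-2, -1), -9)), -1), Add(-2, Mul(Pow(-2, -1), -9), 81, Mul(Mul(Pow(-2, -1), -9), 9), Mul(Mul(Pow(-2, -1), -9), 81), Mul(9, Pow(Mul(Pow(-2, -1), -9), 2)))), 48), -44) = Add(Mul(Mul(Rational(1, 9), Pow(Add(1, Mul(Rational(-1, 2), -9)), -1), Add(-2, Mul(Rational(-1, 2), -9), 81, Mul(Mul(Rational(-1, 2), -9), 9), Mul(Mul(Rational(-1, 2), -9), 81), Mul(9, Pow(Mul(Rational(-1, 2), -9), 2)))), 48), -44) = Add(Mul(Mul(Rational(1, 9), Pow(Add(1, Rational(9, 2)), -1), Add(-2, Rational(9, 2), 81, Mul(Rational(9, 2), 9), Mul(Rational(9, 2), 81), Mul(9, Pow(Rational(9, 2), 2)))), 48), -44) = Add(Mul(Mul(Rational(1, 9), Pow(Rational(11, 2), -1), Add(-2, Rational(9, 2), 81, Rational(81, 2), Rational(729, 2), Mul(9, Rational(81, 4)))), 48), -44) = Add(Mul(Mul(Rational(1, 9), Rational(2, 11), Add(-2, Rational(9, 2), 81, Rational(81, 2), Rational(729, 2), Rational(729, 4))), 48), -44) = Add(Mul(Mul(Rational(1, 9), Rational(2, 11), Rational(2683, 4)), 48), -44) = Add(Mul(Rational(2683, 198), 48), -44) = Add(Rational(21464, 33), -44) = Rational(20012, 33)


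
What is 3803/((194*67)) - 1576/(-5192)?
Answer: 5028753/8435702 ≈ 0.59613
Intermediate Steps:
3803/((194*67)) - 1576/(-5192) = 3803/12998 - 1576*(-1/5192) = 3803*(1/12998) + 197/649 = 3803/12998 + 197/649 = 5028753/8435702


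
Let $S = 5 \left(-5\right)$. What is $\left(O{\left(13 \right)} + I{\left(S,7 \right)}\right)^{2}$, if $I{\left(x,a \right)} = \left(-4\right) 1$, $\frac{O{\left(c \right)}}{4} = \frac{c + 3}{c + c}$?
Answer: $\frac{400}{169} \approx 2.3669$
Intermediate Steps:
$S = -25$
$O{\left(c \right)} = \frac{2 \left(3 + c\right)}{c}$ ($O{\left(c \right)} = 4 \frac{c + 3}{c + c} = 4 \frac{3 + c}{2 c} = \frac{2 \left(3 + c\right)}{c}$)
$I{\left(x,a \right)} = -4$
$\left(O{\left(13 \right)} + I{\left(S,7 \right)}\right)^{2} = \left(\left(2 + \frac{6}{13}\right) - 4\right)^{2} = \left(\frac{32}{13} - 4\right)^{2} = \left(- \frac{20}{13}\right)^{2} = \frac{400}{169}$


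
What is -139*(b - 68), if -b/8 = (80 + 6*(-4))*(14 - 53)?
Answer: -2419156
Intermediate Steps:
b = 17472 (b = -8*(80 + 6*(-4))*(14 - 53) = -8*(80 - 24)*(-39) = -448*(-39) = -8*(-2184) = 17472)
-139*(b - 68) = -139*(17472 - 68) = -139*17404 = -2419156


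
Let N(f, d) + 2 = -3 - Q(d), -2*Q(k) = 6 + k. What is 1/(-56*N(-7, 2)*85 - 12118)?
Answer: -1/7358 ≈ -0.00013591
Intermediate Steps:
Q(k) = -3 - k/2 (Q(k) = -(6 + k)/2 = -3 - k/2)
N(f, d) = -2 + d/2 (N(f, d) = -2 + (-3 - (-3 - d/2)) = -2 + (-3 + (3 + d/2)) = -2 + d/2)
1/(-56*N(-7, 2)*85 - 12118) = 1/(-56*(-2 + (1/2)*2)*85 - 12118) = 1/(-56*(-2 + 1)*85 - 12118) = 1/(-56*(-1)*85 - 12118) = 1/(56*85 - 12118) = 1/(4760 - 12118) = 1/(-7358) = -1/7358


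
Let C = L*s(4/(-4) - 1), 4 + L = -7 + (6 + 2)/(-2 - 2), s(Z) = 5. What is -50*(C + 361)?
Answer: -14800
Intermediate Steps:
L = -13 (L = -4 + (-7 + (6 + 2)/(-2 - 2)) = -4 + (-7 + 8/(-4)) = -4 + (-7 + 8*(-¼)) = -4 + (-7 - 2) = -4 - 9 = -13)
C = -65 (C = -13*5 = -65)
-50*(C + 361) = -50*(-65 + 361) = -50*296 = -14800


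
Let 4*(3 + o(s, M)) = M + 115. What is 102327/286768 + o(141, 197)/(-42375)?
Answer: 57527987/162023920 ≈ 0.35506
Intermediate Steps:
o(s, M) = 103/4 + M/4 (o(s, M) = -3 + (M + 115)/4 = -3 + (115 + M)/4 = -3 + (115/4 + M/4) = 103/4 + M/4)
102327/286768 + o(141, 197)/(-42375) = 102327/286768 + (103/4 + (¼)*197)/(-42375) = 102327*(1/286768) + (103/4 + 197/4)*(-1/42375) = 102327/286768 + 75*(-1/42375) = 102327/286768 - 1/565 = 57527987/162023920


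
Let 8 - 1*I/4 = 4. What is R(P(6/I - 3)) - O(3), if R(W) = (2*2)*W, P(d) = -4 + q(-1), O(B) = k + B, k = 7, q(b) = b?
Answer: -30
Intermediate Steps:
I = 16 (I = 32 - 4*4 = 32 - 16 = 16)
O(B) = 7 + B
P(d) = -5 (P(d) = -4 - 1 = -5)
R(W) = 4*W
R(P(6/I - 3)) - O(3) = 4*(-5) - (7 + 3) = -20 - 1*10 = -20 - 10 = -30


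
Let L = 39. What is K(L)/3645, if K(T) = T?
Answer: 13/1215 ≈ 0.010700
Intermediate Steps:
K(L)/3645 = 39/3645 = 39*(1/3645) = 13/1215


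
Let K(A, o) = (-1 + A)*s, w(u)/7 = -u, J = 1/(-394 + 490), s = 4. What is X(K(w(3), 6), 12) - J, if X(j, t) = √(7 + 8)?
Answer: -1/96 + √15 ≈ 3.8626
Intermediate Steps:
J = 1/96 ≈ 0.010417
w(u) = -7*u (w(u) = 7*(-u) = -7*u)
K(A, o) = -4 + 4*A (K(A, o) = (-1 + A)*4 = -4 + 4*A)
X(j, t) = √15
X(K(w(3), 6), 12) - J = √15 - 1*1/96 = √15 - 1/96 = -1/96 + √15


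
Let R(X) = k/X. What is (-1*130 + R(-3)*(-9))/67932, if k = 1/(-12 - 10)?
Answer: -2863/1494504 ≈ -0.0019157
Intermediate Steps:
k = -1/22 (k = 1/(-22) = -1/22 ≈ -0.045455)
R(X) = -1/(22*X)
(-1*130 + R(-3)*(-9))/67932 = (-1*130 - 1/22/(-3)*(-9))/67932 = (-130 - 1/22*(-1/3)*(-9))*(1/67932) = (-130 + (1/66)*(-9))*(1/67932) = (-130 - 3/22)*(1/67932) = -2863/22*1/67932 = -2863/1494504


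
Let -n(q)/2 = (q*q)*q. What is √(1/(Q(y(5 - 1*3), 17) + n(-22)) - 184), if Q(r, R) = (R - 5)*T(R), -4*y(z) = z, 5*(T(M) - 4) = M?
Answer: I*√525905988041/53462 ≈ 13.565*I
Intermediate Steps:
T(M) = 4 + M/5
y(z) = -z/4
Q(r, R) = (-5 + R)*(4 + R/5) (Q(r, R) = (R - 5)*(4 + R/5) = (-5 + R)*(4 + R/5))
n(q) = -2*q³ (n(q) = -2*q*q*q = -2*q²*q = -2*q³)
√(1/(Q(y(5 - 1*3), 17) + n(-22)) - 184) = √(1/((-5 + 17)*(20 + 17)/5 - 2*(-22)³) - 184) = √(1/((⅕)*12*37 - 2*(-10648)) - 184) = √(1/(444/5 + 21296) - 184) = √(1/(106924/5) - 184) = √(5/106924 - 184) = √(-19674011/106924) = I*√525905988041/53462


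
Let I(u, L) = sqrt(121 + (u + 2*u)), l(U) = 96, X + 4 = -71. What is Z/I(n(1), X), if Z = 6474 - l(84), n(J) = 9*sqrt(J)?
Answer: 3189*sqrt(37)/37 ≈ 524.27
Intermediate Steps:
X = -75 (X = -4 - 71 = -75)
I(u, L) = sqrt(121 + 3*u)
Z = 6378 (Z = 6474 - 1*96 = 6474 - 96 = 6378)
Z/I(n(1), X) = 6378/(sqrt(121 + 3*(9*sqrt(1)))) = 6378/(sqrt(121 + 3*(9*1))) = 6378/(sqrt(121 + 3*9)) = 6378/(sqrt(121 + 27)) = 6378/(sqrt(148)) = 6378/((2*sqrt(37))) = 6378*(sqrt(37)/74) = 3189*sqrt(37)/37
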